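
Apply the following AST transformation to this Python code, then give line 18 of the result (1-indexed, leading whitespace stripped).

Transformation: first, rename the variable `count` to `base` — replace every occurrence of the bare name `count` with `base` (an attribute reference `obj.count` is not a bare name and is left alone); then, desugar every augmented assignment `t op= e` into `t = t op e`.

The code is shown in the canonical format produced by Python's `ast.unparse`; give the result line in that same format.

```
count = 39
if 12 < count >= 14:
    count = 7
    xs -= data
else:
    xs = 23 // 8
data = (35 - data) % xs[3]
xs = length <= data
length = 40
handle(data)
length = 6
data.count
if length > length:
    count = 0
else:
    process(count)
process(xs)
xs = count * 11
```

xs = base * 11

Transformed code:
base = 39
if 12 < base >= 14:
    base = 7
    xs = xs - data
else:
    xs = 23 // 8
data = (35 - data) % xs[3]
xs = length <= data
length = 40
handle(data)
length = 6
data.count
if length > length:
    base = 0
else:
    process(base)
process(xs)
xs = base * 11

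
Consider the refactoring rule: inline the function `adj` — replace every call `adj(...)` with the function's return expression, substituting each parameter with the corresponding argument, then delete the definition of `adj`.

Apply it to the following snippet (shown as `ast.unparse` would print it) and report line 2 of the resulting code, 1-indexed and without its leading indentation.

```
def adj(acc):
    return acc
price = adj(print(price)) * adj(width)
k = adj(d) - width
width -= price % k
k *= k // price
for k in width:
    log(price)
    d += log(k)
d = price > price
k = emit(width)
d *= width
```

Transformed code:
price = print(price) * width
k = d - width
width -= price % k
k *= k // price
for k in width:
    log(price)
    d += log(k)
d = price > price
k = emit(width)
d *= width

k = d - width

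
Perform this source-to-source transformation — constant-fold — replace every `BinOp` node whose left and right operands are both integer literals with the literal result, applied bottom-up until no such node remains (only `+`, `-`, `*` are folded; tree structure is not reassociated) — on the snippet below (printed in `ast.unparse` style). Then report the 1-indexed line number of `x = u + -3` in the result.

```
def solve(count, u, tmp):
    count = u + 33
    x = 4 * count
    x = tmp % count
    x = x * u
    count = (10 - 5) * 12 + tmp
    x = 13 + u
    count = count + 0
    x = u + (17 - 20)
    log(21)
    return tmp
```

Transformed code:
def solve(count, u, tmp):
    count = u + 33
    x = 4 * count
    x = tmp % count
    x = x * u
    count = 60 + tmp
    x = 13 + u
    count = count + 0
    x = u + -3
    log(21)
    return tmp

9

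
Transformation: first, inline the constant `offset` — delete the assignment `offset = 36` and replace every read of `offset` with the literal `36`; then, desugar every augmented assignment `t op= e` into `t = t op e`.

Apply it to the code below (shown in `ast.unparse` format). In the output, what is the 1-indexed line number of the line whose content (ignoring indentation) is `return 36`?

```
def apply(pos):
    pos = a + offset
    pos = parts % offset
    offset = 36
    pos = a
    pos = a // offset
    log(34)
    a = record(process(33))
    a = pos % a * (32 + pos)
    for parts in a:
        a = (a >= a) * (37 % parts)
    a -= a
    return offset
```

Transformed code:
def apply(pos):
    pos = a + 36
    pos = parts % 36
    pos = a
    pos = a // 36
    log(34)
    a = record(process(33))
    a = pos % a * (32 + pos)
    for parts in a:
        a = (a >= a) * (37 % parts)
    a = a - a
    return 36

12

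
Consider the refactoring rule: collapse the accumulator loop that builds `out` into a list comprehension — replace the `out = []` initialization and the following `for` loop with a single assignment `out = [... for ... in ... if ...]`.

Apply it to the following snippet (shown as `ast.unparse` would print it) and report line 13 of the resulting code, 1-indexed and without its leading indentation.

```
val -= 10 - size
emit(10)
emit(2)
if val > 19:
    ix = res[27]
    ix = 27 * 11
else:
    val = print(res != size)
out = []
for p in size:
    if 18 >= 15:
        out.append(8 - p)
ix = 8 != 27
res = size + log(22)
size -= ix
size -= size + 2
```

Transformed code:
val -= 10 - size
emit(10)
emit(2)
if val > 19:
    ix = res[27]
    ix = 27 * 11
else:
    val = print(res != size)
out = [8 - p for p in size if 18 >= 15]
ix = 8 != 27
res = size + log(22)
size -= ix
size -= size + 2

size -= size + 2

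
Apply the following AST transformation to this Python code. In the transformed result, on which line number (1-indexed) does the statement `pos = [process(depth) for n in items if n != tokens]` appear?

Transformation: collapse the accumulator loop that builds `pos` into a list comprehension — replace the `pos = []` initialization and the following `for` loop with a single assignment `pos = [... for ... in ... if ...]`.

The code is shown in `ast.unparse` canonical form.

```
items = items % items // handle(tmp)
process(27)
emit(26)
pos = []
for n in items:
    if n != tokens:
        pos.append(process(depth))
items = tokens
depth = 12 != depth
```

4

Transformed code:
items = items % items // handle(tmp)
process(27)
emit(26)
pos = [process(depth) for n in items if n != tokens]
items = tokens
depth = 12 != depth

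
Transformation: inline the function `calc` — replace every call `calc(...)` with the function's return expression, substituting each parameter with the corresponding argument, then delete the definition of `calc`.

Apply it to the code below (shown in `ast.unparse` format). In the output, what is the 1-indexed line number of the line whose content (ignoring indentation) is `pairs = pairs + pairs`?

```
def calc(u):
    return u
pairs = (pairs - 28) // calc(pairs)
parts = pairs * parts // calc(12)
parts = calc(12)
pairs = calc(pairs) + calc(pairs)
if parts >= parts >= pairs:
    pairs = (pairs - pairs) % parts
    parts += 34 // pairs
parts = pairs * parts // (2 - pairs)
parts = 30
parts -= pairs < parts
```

4

Transformed code:
pairs = (pairs - 28) // pairs
parts = pairs * parts // 12
parts = 12
pairs = pairs + pairs
if parts >= parts >= pairs:
    pairs = (pairs - pairs) % parts
    parts += 34 // pairs
parts = pairs * parts // (2 - pairs)
parts = 30
parts -= pairs < parts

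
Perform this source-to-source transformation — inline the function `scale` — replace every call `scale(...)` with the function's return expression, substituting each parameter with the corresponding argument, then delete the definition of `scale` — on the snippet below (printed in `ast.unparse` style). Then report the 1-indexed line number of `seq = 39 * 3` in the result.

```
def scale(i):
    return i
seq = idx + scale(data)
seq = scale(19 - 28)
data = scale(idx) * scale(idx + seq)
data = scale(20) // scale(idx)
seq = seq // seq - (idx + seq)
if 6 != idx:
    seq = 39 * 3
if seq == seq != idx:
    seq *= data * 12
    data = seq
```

7

Transformed code:
seq = idx + data
seq = 19 - 28
data = idx * (idx + seq)
data = 20 // idx
seq = seq // seq - (idx + seq)
if 6 != idx:
    seq = 39 * 3
if seq == seq != idx:
    seq *= data * 12
    data = seq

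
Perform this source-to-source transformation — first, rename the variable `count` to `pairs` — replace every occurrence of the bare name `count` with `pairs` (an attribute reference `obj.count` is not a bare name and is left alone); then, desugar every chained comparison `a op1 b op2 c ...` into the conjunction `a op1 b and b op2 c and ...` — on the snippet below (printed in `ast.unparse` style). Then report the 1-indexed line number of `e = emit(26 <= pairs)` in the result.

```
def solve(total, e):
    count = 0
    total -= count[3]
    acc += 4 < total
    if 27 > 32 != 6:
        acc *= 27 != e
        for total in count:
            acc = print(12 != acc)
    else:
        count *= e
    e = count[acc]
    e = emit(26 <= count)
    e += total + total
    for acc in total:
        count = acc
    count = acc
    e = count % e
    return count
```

Transformed code:
def solve(total, e):
    pairs = 0
    total -= pairs[3]
    acc += 4 < total
    if 27 > 32 and 32 != 6:
        acc *= 27 != e
        for total in pairs:
            acc = print(12 != acc)
    else:
        pairs *= e
    e = pairs[acc]
    e = emit(26 <= pairs)
    e += total + total
    for acc in total:
        pairs = acc
    pairs = acc
    e = pairs % e
    return pairs

12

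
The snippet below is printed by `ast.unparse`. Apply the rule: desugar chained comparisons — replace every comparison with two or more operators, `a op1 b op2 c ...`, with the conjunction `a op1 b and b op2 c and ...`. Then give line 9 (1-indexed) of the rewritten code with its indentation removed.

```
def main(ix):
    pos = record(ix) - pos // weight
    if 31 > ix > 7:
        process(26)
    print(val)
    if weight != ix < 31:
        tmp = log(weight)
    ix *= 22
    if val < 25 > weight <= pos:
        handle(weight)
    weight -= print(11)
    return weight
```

Transformed code:
def main(ix):
    pos = record(ix) - pos // weight
    if 31 > ix and ix > 7:
        process(26)
    print(val)
    if weight != ix and ix < 31:
        tmp = log(weight)
    ix *= 22
    if val < 25 and 25 > weight and (weight <= pos):
        handle(weight)
    weight -= print(11)
    return weight

if val < 25 and 25 > weight and (weight <= pos):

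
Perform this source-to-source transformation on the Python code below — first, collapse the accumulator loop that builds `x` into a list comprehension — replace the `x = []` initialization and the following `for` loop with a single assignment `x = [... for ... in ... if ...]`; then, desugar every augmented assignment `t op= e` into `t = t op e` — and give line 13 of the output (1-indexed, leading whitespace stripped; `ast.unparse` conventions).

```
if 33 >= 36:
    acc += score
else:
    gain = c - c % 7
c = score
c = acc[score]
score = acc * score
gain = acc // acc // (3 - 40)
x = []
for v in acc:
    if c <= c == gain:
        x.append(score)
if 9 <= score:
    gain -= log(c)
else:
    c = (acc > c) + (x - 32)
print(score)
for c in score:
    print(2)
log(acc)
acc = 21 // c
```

Transformed code:
if 33 >= 36:
    acc = acc + score
else:
    gain = c - c % 7
c = score
c = acc[score]
score = acc * score
gain = acc // acc // (3 - 40)
x = [score for v in acc if c <= c == gain]
if 9 <= score:
    gain = gain - log(c)
else:
    c = (acc > c) + (x - 32)
print(score)
for c in score:
    print(2)
log(acc)
acc = 21 // c

c = (acc > c) + (x - 32)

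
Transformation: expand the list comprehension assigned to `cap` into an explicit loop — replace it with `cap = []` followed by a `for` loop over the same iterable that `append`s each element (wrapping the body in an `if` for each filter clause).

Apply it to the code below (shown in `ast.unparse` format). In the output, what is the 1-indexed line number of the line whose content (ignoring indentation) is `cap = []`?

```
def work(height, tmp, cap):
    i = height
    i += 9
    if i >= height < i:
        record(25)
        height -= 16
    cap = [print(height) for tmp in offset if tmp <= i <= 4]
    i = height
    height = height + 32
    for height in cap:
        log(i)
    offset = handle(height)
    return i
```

7

Transformed code:
def work(height, tmp, cap):
    i = height
    i += 9
    if i >= height < i:
        record(25)
        height -= 16
    cap = []
    for tmp in offset:
        if tmp <= i <= 4:
            cap.append(print(height))
    i = height
    height = height + 32
    for height in cap:
        log(i)
    offset = handle(height)
    return i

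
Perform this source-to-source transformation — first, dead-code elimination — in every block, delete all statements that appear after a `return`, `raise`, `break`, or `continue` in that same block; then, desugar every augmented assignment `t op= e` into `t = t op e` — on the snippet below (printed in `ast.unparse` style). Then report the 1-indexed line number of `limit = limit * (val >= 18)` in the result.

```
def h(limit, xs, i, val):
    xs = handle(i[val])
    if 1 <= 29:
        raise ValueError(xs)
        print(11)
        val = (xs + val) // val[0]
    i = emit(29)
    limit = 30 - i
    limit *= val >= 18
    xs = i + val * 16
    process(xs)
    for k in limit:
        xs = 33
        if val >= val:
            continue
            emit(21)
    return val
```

Transformed code:
def h(limit, xs, i, val):
    xs = handle(i[val])
    if 1 <= 29:
        raise ValueError(xs)
    i = emit(29)
    limit = 30 - i
    limit = limit * (val >= 18)
    xs = i + val * 16
    process(xs)
    for k in limit:
        xs = 33
        if val >= val:
            continue
    return val

7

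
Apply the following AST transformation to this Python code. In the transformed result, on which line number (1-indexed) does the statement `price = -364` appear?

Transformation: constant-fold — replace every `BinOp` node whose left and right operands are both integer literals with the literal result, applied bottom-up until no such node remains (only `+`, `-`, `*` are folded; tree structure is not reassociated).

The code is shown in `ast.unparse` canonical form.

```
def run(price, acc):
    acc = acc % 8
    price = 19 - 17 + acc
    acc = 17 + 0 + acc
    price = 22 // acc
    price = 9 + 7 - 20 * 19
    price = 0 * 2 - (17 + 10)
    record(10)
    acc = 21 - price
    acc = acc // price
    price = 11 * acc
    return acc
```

6

Transformed code:
def run(price, acc):
    acc = acc % 8
    price = 2 + acc
    acc = 17 + acc
    price = 22 // acc
    price = -364
    price = -27
    record(10)
    acc = 21 - price
    acc = acc // price
    price = 11 * acc
    return acc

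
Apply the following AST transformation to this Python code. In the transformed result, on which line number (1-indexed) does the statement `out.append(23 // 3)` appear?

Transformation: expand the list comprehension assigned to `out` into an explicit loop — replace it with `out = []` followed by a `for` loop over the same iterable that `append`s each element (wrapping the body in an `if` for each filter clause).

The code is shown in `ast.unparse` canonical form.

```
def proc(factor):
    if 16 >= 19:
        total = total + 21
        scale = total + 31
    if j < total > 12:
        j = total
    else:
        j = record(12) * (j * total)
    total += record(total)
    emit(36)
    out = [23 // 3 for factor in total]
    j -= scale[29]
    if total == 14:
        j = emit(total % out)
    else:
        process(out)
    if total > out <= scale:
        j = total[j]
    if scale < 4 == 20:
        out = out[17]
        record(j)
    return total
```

Transformed code:
def proc(factor):
    if 16 >= 19:
        total = total + 21
        scale = total + 31
    if j < total > 12:
        j = total
    else:
        j = record(12) * (j * total)
    total += record(total)
    emit(36)
    out = []
    for factor in total:
        out.append(23 // 3)
    j -= scale[29]
    if total == 14:
        j = emit(total % out)
    else:
        process(out)
    if total > out <= scale:
        j = total[j]
    if scale < 4 == 20:
        out = out[17]
        record(j)
    return total

13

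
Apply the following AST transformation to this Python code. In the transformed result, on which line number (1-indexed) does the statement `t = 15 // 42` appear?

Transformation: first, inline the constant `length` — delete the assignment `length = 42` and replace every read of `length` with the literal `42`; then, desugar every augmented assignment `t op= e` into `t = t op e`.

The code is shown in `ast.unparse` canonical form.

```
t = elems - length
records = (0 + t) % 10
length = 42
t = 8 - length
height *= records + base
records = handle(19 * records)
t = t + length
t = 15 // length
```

7

Transformed code:
t = elems - 42
records = (0 + t) % 10
t = 8 - 42
height = height * (records + base)
records = handle(19 * records)
t = t + 42
t = 15 // 42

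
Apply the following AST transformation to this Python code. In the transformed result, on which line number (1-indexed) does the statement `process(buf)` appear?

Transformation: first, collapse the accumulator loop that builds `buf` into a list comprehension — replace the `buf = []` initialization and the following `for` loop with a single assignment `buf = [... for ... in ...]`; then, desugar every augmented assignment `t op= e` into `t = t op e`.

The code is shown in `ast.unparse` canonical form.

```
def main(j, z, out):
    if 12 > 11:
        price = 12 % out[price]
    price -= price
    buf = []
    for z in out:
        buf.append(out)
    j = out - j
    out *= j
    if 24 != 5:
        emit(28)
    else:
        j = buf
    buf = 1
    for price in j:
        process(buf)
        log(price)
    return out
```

14

Transformed code:
def main(j, z, out):
    if 12 > 11:
        price = 12 % out[price]
    price = price - price
    buf = [out for z in out]
    j = out - j
    out = out * j
    if 24 != 5:
        emit(28)
    else:
        j = buf
    buf = 1
    for price in j:
        process(buf)
        log(price)
    return out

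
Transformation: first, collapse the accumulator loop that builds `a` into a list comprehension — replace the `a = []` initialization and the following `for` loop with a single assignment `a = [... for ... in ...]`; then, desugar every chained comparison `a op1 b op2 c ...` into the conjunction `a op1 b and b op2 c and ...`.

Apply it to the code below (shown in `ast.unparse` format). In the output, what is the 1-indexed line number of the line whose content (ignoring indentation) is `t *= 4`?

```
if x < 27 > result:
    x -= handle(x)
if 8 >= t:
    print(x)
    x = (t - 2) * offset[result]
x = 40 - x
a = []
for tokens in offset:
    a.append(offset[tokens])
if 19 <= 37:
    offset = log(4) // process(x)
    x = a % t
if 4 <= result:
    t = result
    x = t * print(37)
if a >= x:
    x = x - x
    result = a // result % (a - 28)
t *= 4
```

17

Transformed code:
if x < 27 and 27 > result:
    x -= handle(x)
if 8 >= t:
    print(x)
    x = (t - 2) * offset[result]
x = 40 - x
a = [offset[tokens] for tokens in offset]
if 19 <= 37:
    offset = log(4) // process(x)
    x = a % t
if 4 <= result:
    t = result
    x = t * print(37)
if a >= x:
    x = x - x
    result = a // result % (a - 28)
t *= 4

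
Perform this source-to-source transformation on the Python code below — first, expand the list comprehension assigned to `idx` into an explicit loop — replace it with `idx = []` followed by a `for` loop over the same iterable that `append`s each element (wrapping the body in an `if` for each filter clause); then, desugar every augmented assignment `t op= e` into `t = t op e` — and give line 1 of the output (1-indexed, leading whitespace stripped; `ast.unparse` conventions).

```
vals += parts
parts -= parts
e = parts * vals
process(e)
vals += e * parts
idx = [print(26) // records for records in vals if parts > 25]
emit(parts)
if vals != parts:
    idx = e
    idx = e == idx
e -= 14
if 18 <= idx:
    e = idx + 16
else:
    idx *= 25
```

Transformed code:
vals = vals + parts
parts = parts - parts
e = parts * vals
process(e)
vals = vals + e * parts
idx = []
for records in vals:
    if parts > 25:
        idx.append(print(26) // records)
emit(parts)
if vals != parts:
    idx = e
    idx = e == idx
e = e - 14
if 18 <= idx:
    e = idx + 16
else:
    idx = idx * 25

vals = vals + parts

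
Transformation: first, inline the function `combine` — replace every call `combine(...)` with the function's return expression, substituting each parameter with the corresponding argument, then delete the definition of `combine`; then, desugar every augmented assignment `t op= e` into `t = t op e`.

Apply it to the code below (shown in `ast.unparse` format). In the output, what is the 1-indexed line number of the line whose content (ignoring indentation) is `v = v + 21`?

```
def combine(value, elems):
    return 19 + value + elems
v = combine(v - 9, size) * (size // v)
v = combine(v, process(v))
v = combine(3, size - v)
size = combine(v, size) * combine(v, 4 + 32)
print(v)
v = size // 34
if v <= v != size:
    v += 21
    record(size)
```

8

Transformed code:
v = (19 + (v - 9) + size) * (size // v)
v = 19 + v + process(v)
v = 19 + 3 + (size - v)
size = (19 + v + size) * (19 + v + (4 + 32))
print(v)
v = size // 34
if v <= v != size:
    v = v + 21
    record(size)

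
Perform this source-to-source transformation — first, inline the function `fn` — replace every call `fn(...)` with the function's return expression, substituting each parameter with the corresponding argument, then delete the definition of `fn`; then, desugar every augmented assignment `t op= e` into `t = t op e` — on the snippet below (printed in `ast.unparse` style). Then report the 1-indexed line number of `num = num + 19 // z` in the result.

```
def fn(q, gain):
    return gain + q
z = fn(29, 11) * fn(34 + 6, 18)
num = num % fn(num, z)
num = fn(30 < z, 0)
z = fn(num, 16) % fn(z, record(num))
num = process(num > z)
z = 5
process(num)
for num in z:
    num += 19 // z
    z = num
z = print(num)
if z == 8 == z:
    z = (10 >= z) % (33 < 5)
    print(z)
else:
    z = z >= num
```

9

Transformed code:
z = (11 + 29) * (18 + (34 + 6))
num = num % (z + num)
num = 0 + (30 < z)
z = (16 + num) % (record(num) + z)
num = process(num > z)
z = 5
process(num)
for num in z:
    num = num + 19 // z
    z = num
z = print(num)
if z == 8 == z:
    z = (10 >= z) % (33 < 5)
    print(z)
else:
    z = z >= num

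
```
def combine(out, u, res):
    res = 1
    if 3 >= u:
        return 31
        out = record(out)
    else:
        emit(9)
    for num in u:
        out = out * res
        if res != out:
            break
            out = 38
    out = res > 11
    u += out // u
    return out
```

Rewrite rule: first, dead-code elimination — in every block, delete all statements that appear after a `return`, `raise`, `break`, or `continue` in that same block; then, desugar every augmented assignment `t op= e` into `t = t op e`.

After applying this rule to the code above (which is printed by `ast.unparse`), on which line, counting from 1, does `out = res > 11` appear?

Transformed code:
def combine(out, u, res):
    res = 1
    if 3 >= u:
        return 31
    else:
        emit(9)
    for num in u:
        out = out * res
        if res != out:
            break
    out = res > 11
    u = u + out // u
    return out

11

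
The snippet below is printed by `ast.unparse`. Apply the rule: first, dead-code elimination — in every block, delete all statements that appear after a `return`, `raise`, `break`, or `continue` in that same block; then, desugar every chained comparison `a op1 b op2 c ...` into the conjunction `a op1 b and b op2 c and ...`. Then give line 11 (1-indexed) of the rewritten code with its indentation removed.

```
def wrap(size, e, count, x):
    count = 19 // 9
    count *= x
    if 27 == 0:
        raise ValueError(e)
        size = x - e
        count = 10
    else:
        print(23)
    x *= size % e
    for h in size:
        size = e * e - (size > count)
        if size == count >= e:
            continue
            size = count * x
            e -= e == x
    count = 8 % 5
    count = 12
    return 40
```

Transformed code:
def wrap(size, e, count, x):
    count = 19 // 9
    count *= x
    if 27 == 0:
        raise ValueError(e)
    else:
        print(23)
    x *= size % e
    for h in size:
        size = e * e - (size > count)
        if size == count and count >= e:
            continue
    count = 8 % 5
    count = 12
    return 40

if size == count and count >= e:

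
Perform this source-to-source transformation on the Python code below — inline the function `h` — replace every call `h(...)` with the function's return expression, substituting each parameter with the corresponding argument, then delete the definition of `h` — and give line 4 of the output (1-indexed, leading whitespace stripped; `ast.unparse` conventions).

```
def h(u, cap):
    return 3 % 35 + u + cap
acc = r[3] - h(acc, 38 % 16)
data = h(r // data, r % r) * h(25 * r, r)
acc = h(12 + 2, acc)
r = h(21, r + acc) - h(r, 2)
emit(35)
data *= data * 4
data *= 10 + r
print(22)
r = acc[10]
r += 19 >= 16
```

Transformed code:
acc = r[3] - (3 % 35 + acc + 38 % 16)
data = (3 % 35 + r // data + r % r) * (3 % 35 + 25 * r + r)
acc = 3 % 35 + (12 + 2) + acc
r = 3 % 35 + 21 + (r + acc) - (3 % 35 + r + 2)
emit(35)
data *= data * 4
data *= 10 + r
print(22)
r = acc[10]
r += 19 >= 16

r = 3 % 35 + 21 + (r + acc) - (3 % 35 + r + 2)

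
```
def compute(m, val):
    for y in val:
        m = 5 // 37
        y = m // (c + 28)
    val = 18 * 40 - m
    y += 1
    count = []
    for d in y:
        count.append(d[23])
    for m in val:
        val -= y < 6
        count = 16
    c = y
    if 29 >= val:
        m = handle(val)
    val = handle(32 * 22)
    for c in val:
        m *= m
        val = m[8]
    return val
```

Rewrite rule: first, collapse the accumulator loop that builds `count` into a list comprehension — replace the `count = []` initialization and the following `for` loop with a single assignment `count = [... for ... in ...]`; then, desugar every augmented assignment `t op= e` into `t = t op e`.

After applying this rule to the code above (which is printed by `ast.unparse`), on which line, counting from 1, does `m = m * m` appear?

16

Transformed code:
def compute(m, val):
    for y in val:
        m = 5 // 37
        y = m // (c + 28)
    val = 18 * 40 - m
    y = y + 1
    count = [d[23] for d in y]
    for m in val:
        val = val - (y < 6)
        count = 16
    c = y
    if 29 >= val:
        m = handle(val)
    val = handle(32 * 22)
    for c in val:
        m = m * m
        val = m[8]
    return val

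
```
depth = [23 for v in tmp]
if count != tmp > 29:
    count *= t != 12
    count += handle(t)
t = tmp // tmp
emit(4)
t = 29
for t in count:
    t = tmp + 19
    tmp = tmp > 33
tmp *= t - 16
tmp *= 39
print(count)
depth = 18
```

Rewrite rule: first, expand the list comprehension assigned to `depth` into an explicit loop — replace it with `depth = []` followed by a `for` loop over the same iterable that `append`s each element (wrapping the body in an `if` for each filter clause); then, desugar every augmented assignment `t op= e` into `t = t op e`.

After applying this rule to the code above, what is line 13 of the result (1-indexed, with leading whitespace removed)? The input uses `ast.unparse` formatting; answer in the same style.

tmp = tmp * (t - 16)

Transformed code:
depth = []
for v in tmp:
    depth.append(23)
if count != tmp > 29:
    count = count * (t != 12)
    count = count + handle(t)
t = tmp // tmp
emit(4)
t = 29
for t in count:
    t = tmp + 19
    tmp = tmp > 33
tmp = tmp * (t - 16)
tmp = tmp * 39
print(count)
depth = 18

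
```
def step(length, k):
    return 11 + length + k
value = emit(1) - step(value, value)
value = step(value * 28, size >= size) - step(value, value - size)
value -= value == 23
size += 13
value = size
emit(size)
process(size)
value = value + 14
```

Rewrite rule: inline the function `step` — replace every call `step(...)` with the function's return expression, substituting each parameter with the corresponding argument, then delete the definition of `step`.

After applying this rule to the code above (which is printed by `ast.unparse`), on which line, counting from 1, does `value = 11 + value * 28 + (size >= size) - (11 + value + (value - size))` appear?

Transformed code:
value = emit(1) - (11 + value + value)
value = 11 + value * 28 + (size >= size) - (11 + value + (value - size))
value -= value == 23
size += 13
value = size
emit(size)
process(size)
value = value + 14

2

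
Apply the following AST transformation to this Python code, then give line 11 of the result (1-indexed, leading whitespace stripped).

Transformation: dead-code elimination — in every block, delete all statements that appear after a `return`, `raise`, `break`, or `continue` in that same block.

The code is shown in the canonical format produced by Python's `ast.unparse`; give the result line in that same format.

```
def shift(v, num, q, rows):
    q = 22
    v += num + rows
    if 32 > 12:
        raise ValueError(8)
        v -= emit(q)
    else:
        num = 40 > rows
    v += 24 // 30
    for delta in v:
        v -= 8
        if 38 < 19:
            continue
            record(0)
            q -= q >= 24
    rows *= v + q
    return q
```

Transformed code:
def shift(v, num, q, rows):
    q = 22
    v += num + rows
    if 32 > 12:
        raise ValueError(8)
    else:
        num = 40 > rows
    v += 24 // 30
    for delta in v:
        v -= 8
        if 38 < 19:
            continue
    rows *= v + q
    return q

if 38 < 19:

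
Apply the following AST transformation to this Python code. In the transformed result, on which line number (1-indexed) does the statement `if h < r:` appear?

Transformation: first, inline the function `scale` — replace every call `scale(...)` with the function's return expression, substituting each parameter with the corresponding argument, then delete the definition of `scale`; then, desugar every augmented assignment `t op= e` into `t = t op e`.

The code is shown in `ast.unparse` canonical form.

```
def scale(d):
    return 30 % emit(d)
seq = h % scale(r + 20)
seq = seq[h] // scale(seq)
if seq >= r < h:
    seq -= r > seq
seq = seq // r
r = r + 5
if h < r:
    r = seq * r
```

7

Transformed code:
seq = h % (30 % emit(r + 20))
seq = seq[h] // (30 % emit(seq))
if seq >= r < h:
    seq = seq - (r > seq)
seq = seq // r
r = r + 5
if h < r:
    r = seq * r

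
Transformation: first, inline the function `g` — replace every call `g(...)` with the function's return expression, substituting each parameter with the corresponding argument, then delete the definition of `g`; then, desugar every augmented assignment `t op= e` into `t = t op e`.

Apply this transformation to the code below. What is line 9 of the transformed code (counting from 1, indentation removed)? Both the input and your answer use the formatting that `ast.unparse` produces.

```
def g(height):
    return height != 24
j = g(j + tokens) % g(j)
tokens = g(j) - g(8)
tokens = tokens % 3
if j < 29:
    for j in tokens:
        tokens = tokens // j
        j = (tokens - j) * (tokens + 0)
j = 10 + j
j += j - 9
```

Transformed code:
j = (j + tokens != 24) % (j != 24)
tokens = (j != 24) - (8 != 24)
tokens = tokens % 3
if j < 29:
    for j in tokens:
        tokens = tokens // j
        j = (tokens - j) * (tokens + 0)
j = 10 + j
j = j + (j - 9)

j = j + (j - 9)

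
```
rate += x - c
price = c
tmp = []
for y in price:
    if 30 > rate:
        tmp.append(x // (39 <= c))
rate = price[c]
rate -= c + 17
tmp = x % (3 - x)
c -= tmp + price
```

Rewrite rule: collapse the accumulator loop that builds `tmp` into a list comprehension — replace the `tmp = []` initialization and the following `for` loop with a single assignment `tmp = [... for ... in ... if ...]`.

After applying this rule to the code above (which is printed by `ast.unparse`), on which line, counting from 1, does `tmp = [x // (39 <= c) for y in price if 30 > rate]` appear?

Transformed code:
rate += x - c
price = c
tmp = [x // (39 <= c) for y in price if 30 > rate]
rate = price[c]
rate -= c + 17
tmp = x % (3 - x)
c -= tmp + price

3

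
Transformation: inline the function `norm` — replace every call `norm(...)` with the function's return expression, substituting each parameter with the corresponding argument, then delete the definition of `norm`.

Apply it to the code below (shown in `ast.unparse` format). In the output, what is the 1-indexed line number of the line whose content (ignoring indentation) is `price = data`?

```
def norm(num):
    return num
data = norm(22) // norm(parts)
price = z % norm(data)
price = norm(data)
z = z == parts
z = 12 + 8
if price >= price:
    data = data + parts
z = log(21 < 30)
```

3

Transformed code:
data = 22 // parts
price = z % data
price = data
z = z == parts
z = 12 + 8
if price >= price:
    data = data + parts
z = log(21 < 30)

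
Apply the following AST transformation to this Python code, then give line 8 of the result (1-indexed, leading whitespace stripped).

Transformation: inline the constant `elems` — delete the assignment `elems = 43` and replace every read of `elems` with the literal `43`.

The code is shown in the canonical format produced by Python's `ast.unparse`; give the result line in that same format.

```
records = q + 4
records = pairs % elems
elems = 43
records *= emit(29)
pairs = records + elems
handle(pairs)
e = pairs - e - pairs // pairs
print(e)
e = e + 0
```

Transformed code:
records = q + 4
records = pairs % 43
records *= emit(29)
pairs = records + 43
handle(pairs)
e = pairs - e - pairs // pairs
print(e)
e = e + 0

e = e + 0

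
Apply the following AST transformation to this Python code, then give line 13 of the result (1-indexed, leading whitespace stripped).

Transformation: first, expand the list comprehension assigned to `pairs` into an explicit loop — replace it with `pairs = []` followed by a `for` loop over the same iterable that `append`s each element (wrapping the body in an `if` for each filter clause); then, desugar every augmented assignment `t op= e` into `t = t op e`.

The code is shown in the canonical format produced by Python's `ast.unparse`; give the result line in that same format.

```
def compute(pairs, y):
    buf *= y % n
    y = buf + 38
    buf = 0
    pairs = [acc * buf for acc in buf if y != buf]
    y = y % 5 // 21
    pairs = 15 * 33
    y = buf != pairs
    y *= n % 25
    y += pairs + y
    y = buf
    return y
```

y = y + (pairs + y)

Transformed code:
def compute(pairs, y):
    buf = buf * (y % n)
    y = buf + 38
    buf = 0
    pairs = []
    for acc in buf:
        if y != buf:
            pairs.append(acc * buf)
    y = y % 5 // 21
    pairs = 15 * 33
    y = buf != pairs
    y = y * (n % 25)
    y = y + (pairs + y)
    y = buf
    return y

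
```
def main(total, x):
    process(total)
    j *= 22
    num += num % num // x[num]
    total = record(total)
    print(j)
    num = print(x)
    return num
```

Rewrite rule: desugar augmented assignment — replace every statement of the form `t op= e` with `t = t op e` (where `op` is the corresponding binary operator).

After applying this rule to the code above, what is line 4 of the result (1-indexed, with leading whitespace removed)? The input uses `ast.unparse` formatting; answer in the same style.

num = num + num % num // x[num]

Transformed code:
def main(total, x):
    process(total)
    j = j * 22
    num = num + num % num // x[num]
    total = record(total)
    print(j)
    num = print(x)
    return num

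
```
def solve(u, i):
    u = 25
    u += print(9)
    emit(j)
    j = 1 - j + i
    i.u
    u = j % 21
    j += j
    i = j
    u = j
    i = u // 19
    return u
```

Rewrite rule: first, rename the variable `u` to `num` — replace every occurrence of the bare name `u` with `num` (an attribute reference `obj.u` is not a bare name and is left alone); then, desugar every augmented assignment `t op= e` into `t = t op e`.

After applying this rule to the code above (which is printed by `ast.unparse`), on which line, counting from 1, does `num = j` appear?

Transformed code:
def solve(num, i):
    num = 25
    num = num + print(9)
    emit(j)
    j = 1 - j + i
    i.u
    num = j % 21
    j = j + j
    i = j
    num = j
    i = num // 19
    return num

10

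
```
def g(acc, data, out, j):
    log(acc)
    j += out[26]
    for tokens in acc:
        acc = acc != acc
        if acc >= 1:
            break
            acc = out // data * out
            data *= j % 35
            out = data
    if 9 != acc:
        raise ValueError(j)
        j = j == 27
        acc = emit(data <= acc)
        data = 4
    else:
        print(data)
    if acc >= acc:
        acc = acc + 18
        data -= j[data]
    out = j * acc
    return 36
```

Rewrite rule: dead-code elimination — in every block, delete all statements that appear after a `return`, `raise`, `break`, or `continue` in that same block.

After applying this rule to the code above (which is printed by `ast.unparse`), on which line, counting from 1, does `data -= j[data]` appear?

Transformed code:
def g(acc, data, out, j):
    log(acc)
    j += out[26]
    for tokens in acc:
        acc = acc != acc
        if acc >= 1:
            break
    if 9 != acc:
        raise ValueError(j)
    else:
        print(data)
    if acc >= acc:
        acc = acc + 18
        data -= j[data]
    out = j * acc
    return 36

14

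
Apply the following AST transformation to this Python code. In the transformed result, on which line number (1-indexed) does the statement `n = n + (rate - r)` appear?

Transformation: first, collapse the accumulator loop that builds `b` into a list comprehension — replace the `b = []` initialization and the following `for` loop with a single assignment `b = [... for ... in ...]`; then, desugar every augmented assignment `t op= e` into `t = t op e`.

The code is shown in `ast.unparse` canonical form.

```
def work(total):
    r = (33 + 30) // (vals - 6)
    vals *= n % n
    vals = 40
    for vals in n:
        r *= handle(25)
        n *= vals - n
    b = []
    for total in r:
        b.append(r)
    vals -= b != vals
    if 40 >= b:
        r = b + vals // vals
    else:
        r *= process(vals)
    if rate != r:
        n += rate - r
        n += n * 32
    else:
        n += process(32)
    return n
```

15

Transformed code:
def work(total):
    r = (33 + 30) // (vals - 6)
    vals = vals * (n % n)
    vals = 40
    for vals in n:
        r = r * handle(25)
        n = n * (vals - n)
    b = [r for total in r]
    vals = vals - (b != vals)
    if 40 >= b:
        r = b + vals // vals
    else:
        r = r * process(vals)
    if rate != r:
        n = n + (rate - r)
        n = n + n * 32
    else:
        n = n + process(32)
    return n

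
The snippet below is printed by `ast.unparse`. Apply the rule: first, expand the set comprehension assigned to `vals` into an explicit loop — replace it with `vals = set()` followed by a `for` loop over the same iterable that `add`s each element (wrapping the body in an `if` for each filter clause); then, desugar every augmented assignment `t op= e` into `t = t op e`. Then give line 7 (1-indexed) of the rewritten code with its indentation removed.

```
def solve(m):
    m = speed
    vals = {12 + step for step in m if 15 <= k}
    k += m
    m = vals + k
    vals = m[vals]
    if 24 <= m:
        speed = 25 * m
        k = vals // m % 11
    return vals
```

k = k + m

Transformed code:
def solve(m):
    m = speed
    vals = set()
    for step in m:
        if 15 <= k:
            vals.add(12 + step)
    k = k + m
    m = vals + k
    vals = m[vals]
    if 24 <= m:
        speed = 25 * m
        k = vals // m % 11
    return vals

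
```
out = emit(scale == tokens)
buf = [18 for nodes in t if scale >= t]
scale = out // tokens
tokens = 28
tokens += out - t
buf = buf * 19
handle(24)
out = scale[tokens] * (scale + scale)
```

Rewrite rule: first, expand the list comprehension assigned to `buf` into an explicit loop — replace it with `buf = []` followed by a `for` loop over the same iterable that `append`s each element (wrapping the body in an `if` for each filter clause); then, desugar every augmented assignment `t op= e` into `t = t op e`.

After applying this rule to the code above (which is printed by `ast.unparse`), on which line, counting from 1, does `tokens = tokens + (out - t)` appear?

Transformed code:
out = emit(scale == tokens)
buf = []
for nodes in t:
    if scale >= t:
        buf.append(18)
scale = out // tokens
tokens = 28
tokens = tokens + (out - t)
buf = buf * 19
handle(24)
out = scale[tokens] * (scale + scale)

8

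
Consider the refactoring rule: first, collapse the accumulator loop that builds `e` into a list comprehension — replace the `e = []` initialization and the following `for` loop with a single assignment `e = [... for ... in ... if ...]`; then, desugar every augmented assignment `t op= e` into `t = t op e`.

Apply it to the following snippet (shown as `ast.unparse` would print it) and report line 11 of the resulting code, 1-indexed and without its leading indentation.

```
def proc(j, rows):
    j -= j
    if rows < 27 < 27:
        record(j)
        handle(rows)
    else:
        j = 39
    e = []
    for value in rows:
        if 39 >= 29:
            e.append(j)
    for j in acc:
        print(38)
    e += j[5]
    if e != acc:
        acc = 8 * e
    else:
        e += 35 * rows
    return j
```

Transformed code:
def proc(j, rows):
    j = j - j
    if rows < 27 < 27:
        record(j)
        handle(rows)
    else:
        j = 39
    e = [j for value in rows if 39 >= 29]
    for j in acc:
        print(38)
    e = e + j[5]
    if e != acc:
        acc = 8 * e
    else:
        e = e + 35 * rows
    return j

e = e + j[5]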